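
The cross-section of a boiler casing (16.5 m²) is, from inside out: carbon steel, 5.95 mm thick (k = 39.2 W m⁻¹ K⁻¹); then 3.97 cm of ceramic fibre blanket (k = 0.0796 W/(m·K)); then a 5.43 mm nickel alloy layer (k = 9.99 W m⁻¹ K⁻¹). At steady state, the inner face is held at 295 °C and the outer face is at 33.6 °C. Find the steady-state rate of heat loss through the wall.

Resistance network (inner→outer):
  R_carbon steel = L/(kA) = 0.00595/(39.2·16.5) = 9.199×10^-6 K/W
  R_ceramic fibre blanket = L/(kA) = 0.0397/(0.0796·16.5) = 0.03023 K/W
  R_nickel alloy = L/(kA) = 0.00543/(9.99·16.5) = 3.294×10^-5 K/W
ΣR = 9.199×10^-6 + 0.03023 + 3.294×10^-5 = 0.03027 K/W
Q = ΔT/ΣR = (295 °C − 33.6 °C)/0.03027 = 8640 W

Q = 8.64 kW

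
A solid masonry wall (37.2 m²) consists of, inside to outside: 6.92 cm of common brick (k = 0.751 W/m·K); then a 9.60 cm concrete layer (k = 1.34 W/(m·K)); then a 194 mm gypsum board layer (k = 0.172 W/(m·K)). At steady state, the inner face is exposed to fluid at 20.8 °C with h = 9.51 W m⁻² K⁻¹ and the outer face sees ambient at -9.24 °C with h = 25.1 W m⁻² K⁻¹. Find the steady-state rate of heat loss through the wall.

Q = 778 W

Treat each layer as a resistance in series:
  R_conv,in = 1/(hA) = 1/(9.51·37.2) = 0.002827 K/W
  R_common brick = L/(kA) = 0.0692/(0.751·37.2) = 0.002477 K/W
  R_concrete = L/(kA) = 0.0960/(1.34·37.2) = 0.001926 K/W
  R_gypsum board = L/(kA) = 0.194/(0.172·37.2) = 0.03032 K/W
  R_conv,out = 1/(hA) = 1/(25.1·37.2) = 0.001071 K/W
ΣR = 0.002827 + 0.002477 + 0.001926 + 0.03032 + 0.001071 = 0.03862 K/W
Q = ΔT/ΣR = (20.8 °C − -9.24 °C)/0.03862 = 778 W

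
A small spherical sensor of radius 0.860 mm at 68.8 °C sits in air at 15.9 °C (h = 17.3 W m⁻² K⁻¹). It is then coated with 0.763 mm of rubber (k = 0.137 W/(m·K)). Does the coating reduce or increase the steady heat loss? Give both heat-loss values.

Critical radius for a sphere: r_cr = 2k/h = 0.0158 m = 1.58 cm.
Outer radius after coating: r₂ = 8.60×10^-4 + 7.63×10^-4 = 0.001623 m.
Since r₁ < r_cr and r₂ ≤ r_cr, the coating moves toward the maximum at r_cr — heat loss rises.
Bare: R = 1/(4πr₁²h) = 6219 K/W; Q = 52.9/6219 = 0.00851 W.
Coated: R = R_cond + R_conv = 2064 K/W; Q = 52.9/2064 = 0.0256 W.

increases: 0.00851 → 0.0256 W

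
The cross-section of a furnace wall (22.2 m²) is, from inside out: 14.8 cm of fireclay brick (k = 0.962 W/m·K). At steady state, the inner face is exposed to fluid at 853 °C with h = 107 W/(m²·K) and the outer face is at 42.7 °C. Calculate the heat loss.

Resistance network (inner→outer):
  R_conv,in = 1/(hA) = 1/(107·22.2) = 4.210×10^-4 K/W
  R_fireclay brick = L/(kA) = 0.148/(0.962·22.2) = 0.006930 K/W
ΣR = 4.210×10^-4 + 0.006930 = 0.007351 K/W
Q = ΔT/ΣR = (853 °C − 42.7 °C)/0.007351 = 1.10×10^5 W

Q = 110 kW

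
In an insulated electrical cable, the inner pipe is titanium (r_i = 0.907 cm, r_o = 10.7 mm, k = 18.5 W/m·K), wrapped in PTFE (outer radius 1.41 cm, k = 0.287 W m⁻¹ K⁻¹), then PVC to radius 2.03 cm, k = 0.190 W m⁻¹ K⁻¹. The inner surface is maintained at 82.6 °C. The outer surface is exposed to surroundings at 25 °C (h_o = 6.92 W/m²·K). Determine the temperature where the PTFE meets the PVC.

Resistance network (inner→outer):
  R'_titanium = ln(0.0107/0.00907)/(2πk) = 0.1653/(2π·18.5) = 0.001422 m·K/W
  R'_PTFE = ln(0.0141/0.0107)/(2πk) = 0.2759/(2π·0.287) = 0.1530 m·K/W
  R'_PVC = ln(0.0203/0.0141)/(2πk) = 0.3644/(2π·0.190) = 0.3053 m·K/W
  R'_conv,out = 1/(2πr h) = 1/(2π·0.0203·6.92) = 1.133 m·K/W
ΣR = 0.001422 + 0.1530 + 0.3053 + 1.133 = 1.593 m·K/W
Q' = ΔT/ΣR = (82.6 °C − 25 °C)/1.593 = 36.16 W/m
From the inner boundary to the PTFE/PVC interface, ΣR_partial = 0.1544 m·K/W.
T_interface = T_in − Q'·ΣR_partial = 82.6 °C − (36.16)(0.1544) = 77.0 °C

T = 77.0 °C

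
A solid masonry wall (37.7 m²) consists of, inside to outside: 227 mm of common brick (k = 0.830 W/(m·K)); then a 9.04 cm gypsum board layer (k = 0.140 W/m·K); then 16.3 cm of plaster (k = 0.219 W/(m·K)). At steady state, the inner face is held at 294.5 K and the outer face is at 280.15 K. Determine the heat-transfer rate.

Q = 325 W

Treat each layer as a resistance in series:
  R_common brick = L/(kA) = 0.227/(0.830·37.7) = 0.007254 K/W
  R_gypsum board = L/(kA) = 0.0904/(0.140·37.7) = 0.01713 K/W
  R_plaster = L/(kA) = 0.163/(0.219·37.7) = 0.01974 K/W
ΣR = 0.007254 + 0.01713 + 0.01974 = 0.04412 K/W
Q = ΔT/ΣR = (294.5 K − 280.15 K)/0.04412 = 325 W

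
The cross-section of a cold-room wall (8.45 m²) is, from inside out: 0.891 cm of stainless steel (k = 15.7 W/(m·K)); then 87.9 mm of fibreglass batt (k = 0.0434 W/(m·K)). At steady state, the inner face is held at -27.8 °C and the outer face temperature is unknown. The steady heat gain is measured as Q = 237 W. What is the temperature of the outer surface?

Sum the resistances:
  R_stainless steel = L/(kA) = 0.00891/(15.7·8.45) = 6.716×10^-5 K/W
  R_fibreglass batt = L/(kA) = 0.0879/(0.0434·8.45) = 0.2397 K/W
ΣR = 0.2398 K/W
ΔT = Q·ΣR = 237 × 0.2398 = 56.83 K
Heat flows inward, so T_out = T_in + ΔT = -27.8 + 56.83 = 29.0 °C

T_out = 29.0 °C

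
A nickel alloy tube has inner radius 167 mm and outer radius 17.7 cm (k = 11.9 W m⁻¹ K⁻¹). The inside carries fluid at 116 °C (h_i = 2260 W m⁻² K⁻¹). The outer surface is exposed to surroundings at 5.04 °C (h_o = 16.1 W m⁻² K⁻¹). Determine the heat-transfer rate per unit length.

Q' = 1940 W/m

Resistance network (inner→outer):
  R'_conv,in = 1/(2πr h) = 1/(2π·0.167·2260) = 4.217×10^-4 m·K/W
  R'_nickel alloy = ln(0.177/0.167)/(2πk) = 0.05816/(2π·11.9) = 7.778×10^-4 m·K/W
  R'_conv,out = 1/(2πr h) = 1/(2π·0.177·16.1) = 0.05585 m·K/W
ΣR = 4.217×10^-4 + 7.778×10^-4 + 0.05585 = 0.05705 m·K/W
Q' = ΔT/ΣR = (116 °C − 5.04 °C)/0.05705 = 1940 W/m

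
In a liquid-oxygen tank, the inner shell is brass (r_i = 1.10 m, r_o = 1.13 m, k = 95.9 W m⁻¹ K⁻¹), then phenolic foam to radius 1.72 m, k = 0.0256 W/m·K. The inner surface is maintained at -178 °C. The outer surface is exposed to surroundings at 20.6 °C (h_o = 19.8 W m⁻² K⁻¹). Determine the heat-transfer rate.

Series thermal resistances, inner to outer:
  R_brass = (1/1.10 − 1/1.13)/(4πk) = 0.02414/(4π·95.9) = 2.003×10^-5 K/W
  R_phenolic foam = (1/1.13 − 1/1.72)/(4πk) = 0.3036/(4π·0.0256) = 0.9436 K/W
  R_conv,out = 1/(4πr²h) = 1/(4π·1.72²·19.8) = 0.001359 K/W
ΣR = 2.003×10^-5 + 0.9436 + 0.001359 = 0.9450 K/W
Q = ΔT/ΣR = (-178 °C − 20.6 °C)/0.9450 = -210 W
(Negative Q ⇒ heat flows inward; heat gain = 210 W.)

Q = 210 W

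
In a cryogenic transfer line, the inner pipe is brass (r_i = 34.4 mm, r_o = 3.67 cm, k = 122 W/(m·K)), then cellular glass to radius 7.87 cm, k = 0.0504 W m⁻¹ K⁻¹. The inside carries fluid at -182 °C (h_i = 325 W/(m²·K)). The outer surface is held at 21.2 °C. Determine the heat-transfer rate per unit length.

Series thermal resistances, inner to outer:
  R'_conv,in = 1/(2πr h) = 1/(2π·0.0344·325) = 0.01424 m·K/W
  R'_brass = ln(0.0367/0.0344)/(2πk) = 0.06472/(2π·122) = 8.443×10^-5 m·K/W
  R'_cellular glass = ln(0.0787/0.0367)/(2πk) = 0.7629/(2π·0.0504) = 2.409 m·K/W
ΣR = 0.01424 + 8.443×10^-5 + 2.409 = 2.423 m·K/W
Q' = ΔT/ΣR = (-182 °C − 21.2 °C)/2.423 = -83.9 W/m
(Negative Q' ⇒ heat flows inward; heat gain = 83.9 W/m.)

Q' = 83.9 W/m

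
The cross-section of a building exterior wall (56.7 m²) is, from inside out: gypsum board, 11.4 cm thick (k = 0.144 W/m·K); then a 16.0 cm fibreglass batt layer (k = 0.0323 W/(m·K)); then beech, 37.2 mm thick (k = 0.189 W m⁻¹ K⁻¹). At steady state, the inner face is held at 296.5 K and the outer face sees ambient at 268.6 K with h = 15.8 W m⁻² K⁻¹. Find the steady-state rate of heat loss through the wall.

Series thermal resistances, inner to outer:
  R_gypsum board = L/(kA) = 0.114/(0.144·56.7) = 0.01396 K/W
  R_fibreglass batt = L/(kA) = 0.160/(0.0323·56.7) = 0.08736 K/W
  R_beech = L/(kA) = 0.0372/(0.189·56.7) = 0.003471 K/W
  R_conv,out = 1/(hA) = 1/(15.8·56.7) = 0.001116 K/W
ΣR = 0.01396 + 0.08736 + 0.003471 + 0.001116 = 0.1059 K/W
Q = ΔT/ΣR = (296.5 K − 268.6 K)/0.1059 = 263 W

Q = 263 W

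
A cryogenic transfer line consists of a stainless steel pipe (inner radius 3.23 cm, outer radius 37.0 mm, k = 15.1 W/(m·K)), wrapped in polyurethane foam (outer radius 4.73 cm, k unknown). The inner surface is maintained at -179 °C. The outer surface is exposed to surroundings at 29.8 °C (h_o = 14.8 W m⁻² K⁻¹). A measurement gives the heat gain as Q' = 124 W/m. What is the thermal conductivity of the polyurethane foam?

k = 0.0269 W/m·K

ΣR = ΔT/Q' = |-179 − 29.8|/124 = 1.684 m·K/W
Known resistances:
  R'_stainless steel = ln(0.0370/0.0323)/(2πk) = 0.1359/(2π·15.1) = 0.001432 m·K/W
  R'_conv,out = 1/(2πr h) = 1/(2π·0.0473·14.8) = 0.2274 m·K/W
R_polyurethane foam = ΣR − ΣR_known = 1.684 − 0.2288 = 1.455 m·K/W
ln(r₂/r₁)/(2πk) = 1.455 ⇒ k = 0.2456/(2π·1.455) = 0.0269 W/m·K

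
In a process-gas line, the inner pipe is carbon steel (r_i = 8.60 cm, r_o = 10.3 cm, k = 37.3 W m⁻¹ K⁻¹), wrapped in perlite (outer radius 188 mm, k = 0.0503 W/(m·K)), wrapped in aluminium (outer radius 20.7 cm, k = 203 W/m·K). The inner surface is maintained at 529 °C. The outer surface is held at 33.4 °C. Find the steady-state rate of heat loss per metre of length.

Q' = 260 W/m

Series thermal resistances, inner to outer:
  R'_carbon steel = ln(0.103/0.0860)/(2πk) = 0.1804/(2π·37.3) = 7.697×10^-4 m·K/W
  R'_perlite = ln(0.188/0.103)/(2πk) = 0.6017/(2π·0.0503) = 1.904 m·K/W
  R'_aluminium = ln(0.207/0.188)/(2πk) = 0.09628/(2π·203) = 7.548×10^-5 m·K/W
ΣR = 7.697×10^-4 + 1.904 + 7.548×10^-5 = 1.905 m·K/W
Q' = ΔT/ΣR = (529 °C − 33.4 °C)/1.905 = 260 W/m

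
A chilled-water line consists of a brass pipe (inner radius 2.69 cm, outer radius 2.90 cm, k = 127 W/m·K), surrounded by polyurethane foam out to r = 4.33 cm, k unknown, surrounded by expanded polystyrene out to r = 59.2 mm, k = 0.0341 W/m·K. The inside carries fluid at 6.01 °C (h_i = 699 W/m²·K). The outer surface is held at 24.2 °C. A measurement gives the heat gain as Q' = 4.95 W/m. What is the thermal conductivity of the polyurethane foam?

k = 0.0289 W/m·K

ΣR = ΔT/Q' = |6.01 − 24.2|/4.95 = 3.675 m·K/W
Known resistances:
  R'_conv,in = 1/(2πr h) = 1/(2π·0.0269·699) = 0.008464 m·K/W
  R'_brass = ln(0.0290/0.0269)/(2πk) = 0.07517/(2π·127) = 9.420×10^-5 m·K/W
  R'_expanded polystyrene = ln(0.0592/0.0433)/(2πk) = 0.3128/(2π·0.0341) = 1.460 m·K/W
R_polyurethane foam = ΣR − ΣR_known = 3.675 − 1.469 = 2.206 m·K/W
ln(r₂/r₁)/(2πk) = 2.206 ⇒ k = 0.4009/(2π·2.206) = 0.0289 W/m·K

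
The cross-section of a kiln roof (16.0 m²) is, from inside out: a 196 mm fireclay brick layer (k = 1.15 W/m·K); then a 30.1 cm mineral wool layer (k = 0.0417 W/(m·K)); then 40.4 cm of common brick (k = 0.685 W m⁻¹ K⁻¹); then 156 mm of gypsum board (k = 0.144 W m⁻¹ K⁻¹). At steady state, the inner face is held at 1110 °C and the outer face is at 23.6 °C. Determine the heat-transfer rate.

Q = 1920 W

Series thermal resistances, inner to outer:
  R_fireclay brick = L/(kA) = 0.196/(1.15·16.0) = 0.01065 K/W
  R_mineral wool = L/(kA) = 0.301/(0.0417·16.0) = 0.4511 K/W
  R_common brick = L/(kA) = 0.404/(0.685·16.0) = 0.03686 K/W
  R_gypsum board = L/(kA) = 0.156/(0.144·16.0) = 0.06771 K/W
ΣR = 0.01065 + 0.4511 + 0.03686 + 0.06771 = 0.5663 K/W
Q = ΔT/ΣR = (1110 °C − 23.6 °C)/0.5663 = 1920 W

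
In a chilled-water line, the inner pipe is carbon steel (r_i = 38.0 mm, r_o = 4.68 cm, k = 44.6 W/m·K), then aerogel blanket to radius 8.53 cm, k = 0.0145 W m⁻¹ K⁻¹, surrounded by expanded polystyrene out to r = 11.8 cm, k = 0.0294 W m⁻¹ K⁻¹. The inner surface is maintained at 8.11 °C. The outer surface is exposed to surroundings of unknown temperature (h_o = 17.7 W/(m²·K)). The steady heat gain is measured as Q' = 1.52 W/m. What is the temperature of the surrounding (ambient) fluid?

Sum the resistances:
  R'_carbon steel = ln(0.0468/0.0380)/(2πk) = 0.2083/(2π·44.6) = 7.433×10^-4 m·K/W
  R'_aerogel blanket = ln(0.0853/0.0468)/(2πk) = 0.6003/(2π·0.0145) = 6.589 m·K/W
  R'_expanded polystyrene = ln(0.118/0.0853)/(2πk) = 0.3245/(2π·0.0294) = 1.757 m·K/W
  R'_conv,out = 1/(2πr h) = 1/(2π·0.118·17.7) = 0.07620 m·K/W
ΣR = 8.423 m·K/W
ΔT = Q'·ΣR = 1.52 × 8.423 = 12.80 K
Heat flows inward, so T_out = T_in + ΔT = 8.11 + 12.80 = 20.9 °C

T_out = 20.9 °C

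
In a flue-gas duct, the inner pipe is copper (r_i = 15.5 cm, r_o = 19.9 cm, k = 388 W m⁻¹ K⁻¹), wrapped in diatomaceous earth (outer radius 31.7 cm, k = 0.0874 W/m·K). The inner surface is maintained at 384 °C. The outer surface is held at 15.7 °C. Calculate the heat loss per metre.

Q' = 434 W/m

Treat each layer as a resistance in series:
  R'_copper = ln(0.199/0.155)/(2πk) = 0.2499/(2π·388) = 1.025×10^-4 m·K/W
  R'_diatomaceous earth = ln(0.317/0.199)/(2πk) = 0.4656/(2π·0.0874) = 0.8478 m·K/W
ΣR = 1.025×10^-4 + 0.8478 = 0.8479 m·K/W
Q' = ΔT/ΣR = (384 °C − 15.7 °C)/0.8479 = 434 W/m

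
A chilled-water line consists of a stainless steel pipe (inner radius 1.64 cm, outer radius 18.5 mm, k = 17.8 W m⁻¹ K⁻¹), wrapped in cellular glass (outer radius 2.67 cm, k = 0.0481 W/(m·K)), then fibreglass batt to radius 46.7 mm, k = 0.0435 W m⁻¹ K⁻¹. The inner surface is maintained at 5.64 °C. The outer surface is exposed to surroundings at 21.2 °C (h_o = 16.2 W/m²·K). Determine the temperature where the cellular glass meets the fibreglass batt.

Resistance network (inner→outer):
  R'_stainless steel = ln(0.0185/0.0164)/(2πk) = 0.1205/(2π·17.8) = 0.001077 m·K/W
  R'_cellular glass = ln(0.0267/0.0185)/(2πk) = 0.3669/(2π·0.0481) = 1.214 m·K/W
  R'_fibreglass batt = ln(0.0467/0.0267)/(2πk) = 0.5591/(2π·0.0435) = 2.046 m·K/W
  R'_conv,out = 1/(2πr h) = 1/(2π·0.0467·16.2) = 0.2104 m·K/W
ΣR = 0.001077 + 1.214 + 2.046 + 0.2104 = 3.471 m·K/W
Q' = ΔT/ΣR = (5.64 °C − 21.2 °C)/3.471 = -4.483 W/m
From the inner boundary to the cellular glass/fibreglass batt interface, ΣR_partial = 1.215 m·K/W.
T_interface = T_in − Q'·ΣR_partial = 5.64 °C − (-4.483)(1.215) = 11.1 °C

T = 11.1 °C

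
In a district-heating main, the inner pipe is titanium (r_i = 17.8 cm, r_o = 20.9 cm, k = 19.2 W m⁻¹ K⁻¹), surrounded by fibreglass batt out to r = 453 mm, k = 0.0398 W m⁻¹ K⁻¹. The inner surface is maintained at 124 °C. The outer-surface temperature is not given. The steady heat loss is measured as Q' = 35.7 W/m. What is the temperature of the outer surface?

Series resistances:
  R'_titanium = ln(0.209/0.178)/(2πk) = 0.1606/(2π·19.2) = 0.001331 m·K/W
  R'_fibreglass batt = ln(0.453/0.209)/(2πk) = 0.7736/(2π·0.0398) = 3.093 m·K/W
ΣR = 3.095 m·K/W
ΔT = Q'·ΣR = 35.7 × 3.095 = 110.5 K
Heat flows outward, so T_out = T_in − ΔT = 124 − 110.5 = 13.5 °C

T_out = 13.5 °C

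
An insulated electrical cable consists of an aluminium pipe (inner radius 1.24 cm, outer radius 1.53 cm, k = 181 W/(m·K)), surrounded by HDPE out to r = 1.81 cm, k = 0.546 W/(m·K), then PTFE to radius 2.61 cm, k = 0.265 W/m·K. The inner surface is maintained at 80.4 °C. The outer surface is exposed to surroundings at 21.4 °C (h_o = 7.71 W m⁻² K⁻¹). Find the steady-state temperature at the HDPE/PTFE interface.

Treat each layer as a resistance in series:
  R'_aluminium = ln(0.0153/0.0124)/(2πk) = 0.2102/(2π·181) = 1.848×10^-4 m·K/W
  R'_HDPE = ln(0.0181/0.0153)/(2πk) = 0.1681/(2π·0.546) = 0.04899 m·K/W
  R'_PTFE = ln(0.0261/0.0181)/(2πk) = 0.3660/(2π·0.265) = 0.2198 m·K/W
  R'_conv,out = 1/(2πr h) = 1/(2π·0.0261·7.71) = 0.7909 m·K/W
ΣR = 1.848×10^-4 + 0.04899 + 0.2198 + 0.7909 = 1.060 m·K/W
Q' = ΔT/ΣR = (80.4 °C − 21.4 °C)/1.060 = 55.66 W/m
From the inner boundary to the HDPE/PTFE interface, ΣR_partial = 0.04917 m·K/W.
T_interface = T_in − Q'·ΣR_partial = 80.4 °C − (55.66)(0.04917) = 77.7 °C

T = 77.7 °C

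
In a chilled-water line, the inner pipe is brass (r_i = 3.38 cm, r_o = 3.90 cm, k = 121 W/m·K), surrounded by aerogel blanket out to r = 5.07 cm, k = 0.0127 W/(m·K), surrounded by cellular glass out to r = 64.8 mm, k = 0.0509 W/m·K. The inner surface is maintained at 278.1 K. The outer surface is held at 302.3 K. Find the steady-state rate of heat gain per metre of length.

Series thermal resistances, inner to outer:
  R'_brass = ln(0.0390/0.0338)/(2πk) = 0.1431/(2π·121) = 1.882×10^-4 m·K/W
  R'_aerogel blanket = ln(0.0507/0.0390)/(2πk) = 0.2624/(2π·0.0127) = 3.288 m·K/W
  R'_cellular glass = ln(0.0648/0.0507)/(2πk) = 0.2454/(2π·0.0509) = 0.7673 m·K/W
ΣR = 1.882×10^-4 + 3.288 + 0.7673 = 4.055 m·K/W
Q' = ΔT/ΣR = (278.1 K − 302.3 K)/4.055 = -5.97 W/m
(Negative Q' ⇒ heat flows inward; heat gain = 5.97 W/m.)

Q' = 5.97 W/m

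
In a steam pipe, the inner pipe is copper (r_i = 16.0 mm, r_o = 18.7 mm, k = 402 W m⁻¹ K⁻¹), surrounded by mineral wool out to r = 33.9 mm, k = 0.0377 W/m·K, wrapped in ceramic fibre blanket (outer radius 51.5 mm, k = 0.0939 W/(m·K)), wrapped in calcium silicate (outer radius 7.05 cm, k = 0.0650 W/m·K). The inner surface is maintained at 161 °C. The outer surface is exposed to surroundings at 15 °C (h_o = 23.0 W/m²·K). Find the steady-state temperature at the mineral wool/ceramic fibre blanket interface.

T = 71.3 °C

Resistance network (inner→outer):
  R'_copper = ln(0.0187/0.0160)/(2πk) = 0.1559/(2π·402) = 6.174×10^-5 m·K/W
  R'_mineral wool = ln(0.0339/0.0187)/(2πk) = 0.5949/(2π·0.0377) = 2.511 m·K/W
  R'_ceramic fibre blanket = ln(0.0515/0.0339)/(2πk) = 0.4182/(2π·0.0939) = 0.7088 m·K/W
  R'_calcium silicate = ln(0.0705/0.0515)/(2πk) = 0.3140/(2π·0.0650) = 0.7689 m·K/W
  R'_conv,out = 1/(2πr h) = 1/(2π·0.0705·23.0) = 0.09815 m·K/W
ΣR = 6.174×10^-5 + 2.511 + 0.7088 + 0.7689 + 0.09815 = 4.087 m·K/W
Q' = ΔT/ΣR = (161 °C − 15 °C)/4.087 = 35.72 W/m
From the inner boundary to the mineral wool/ceramic fibre blanket interface, ΣR_partial = 2.511 m·K/W.
T_interface = T_in − Q'·ΣR_partial = 161 °C − (35.72)(2.511) = 71.3 °C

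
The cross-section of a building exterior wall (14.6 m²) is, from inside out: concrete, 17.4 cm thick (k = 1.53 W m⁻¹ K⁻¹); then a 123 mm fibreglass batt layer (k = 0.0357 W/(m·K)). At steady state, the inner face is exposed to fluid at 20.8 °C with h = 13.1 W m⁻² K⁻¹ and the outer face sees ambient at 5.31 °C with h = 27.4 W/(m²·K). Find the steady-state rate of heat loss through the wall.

Series thermal resistances, inner to outer:
  R_conv,in = 1/(hA) = 1/(13.1·14.6) = 0.005228 K/W
  R_concrete = L/(kA) = 0.174/(1.53·14.6) = 0.007789 K/W
  R_fibreglass batt = L/(kA) = 0.123/(0.0357·14.6) = 0.2360 K/W
  R_conv,out = 1/(hA) = 1/(27.4·14.6) = 0.002500 K/W
ΣR = 0.005228 + 0.007789 + 0.2360 + 0.002500 = 0.2515 K/W
Q = ΔT/ΣR = (20.8 °C − 5.31 °C)/0.2515 = 61.6 W

Q = 61.6 W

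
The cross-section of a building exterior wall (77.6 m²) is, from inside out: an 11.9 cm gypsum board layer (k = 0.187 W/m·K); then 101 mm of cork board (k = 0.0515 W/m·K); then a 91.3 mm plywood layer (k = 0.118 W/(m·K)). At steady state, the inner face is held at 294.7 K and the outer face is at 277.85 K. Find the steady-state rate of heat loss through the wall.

Q = 388 W

Resistance network (inner→outer):
  R_gypsum board = L/(kA) = 0.119/(0.187·77.6) = 0.008201 K/W
  R_cork board = L/(kA) = 0.101/(0.0515·77.6) = 0.02527 K/W
  R_plywood = L/(kA) = 0.0913/(0.118·77.6) = 0.009971 K/W
ΣR = 0.008201 + 0.02527 + 0.009971 = 0.04344 K/W
Q = ΔT/ΣR = (294.7 K − 277.85 K)/0.04344 = 388 W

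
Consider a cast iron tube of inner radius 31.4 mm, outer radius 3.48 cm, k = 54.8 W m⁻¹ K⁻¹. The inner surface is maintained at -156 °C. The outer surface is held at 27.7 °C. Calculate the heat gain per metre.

Q' = 6.15×10^5 W/m

Q' = 2πk·ΔT/ln(r₂/r₁) = 2π × 54.8 × 183.7 / ln(0.0348/0.0314) = 6.15×10^5 W/m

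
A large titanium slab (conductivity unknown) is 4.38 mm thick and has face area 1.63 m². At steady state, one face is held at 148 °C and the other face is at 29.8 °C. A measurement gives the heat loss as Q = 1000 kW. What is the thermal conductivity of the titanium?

ΣR = ΔT/Q = |148 − 29.8|/1.00×10^6 = 1.182×10^-4 K/W
L/(kA) = 1.182×10^-4 ⇒ k = 0.00438/(1.182×10^-4·1.63) = 22.7 W/m·K

k = 22.7 W/m·K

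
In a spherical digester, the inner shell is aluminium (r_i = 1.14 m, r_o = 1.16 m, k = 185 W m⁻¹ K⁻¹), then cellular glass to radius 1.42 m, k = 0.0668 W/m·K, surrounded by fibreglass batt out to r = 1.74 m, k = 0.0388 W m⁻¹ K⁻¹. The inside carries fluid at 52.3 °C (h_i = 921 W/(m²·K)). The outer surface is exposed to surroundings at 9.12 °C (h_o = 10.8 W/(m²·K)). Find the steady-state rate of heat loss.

Q = 94.7 W

Series thermal resistances, inner to outer:
  R_conv,in = 1/(4πr²h) = 1/(4π·1.14²·921) = 6.648×10^-5 K/W
  R_aluminium = (1/1.14 − 1/1.16)/(4πk) = 0.01512/(4π·185) = 6.506×10^-6 K/W
  R_cellular glass = (1/1.16 − 1/1.42)/(4πk) = 0.1578/(4π·0.0668) = 0.1880 K/W
  R_fibreglass batt = (1/1.42 − 1/1.74)/(4πk) = 0.1295/(4π·0.0388) = 0.2656 K/W
  R_conv,out = 1/(4πr²h) = 1/(4π·1.74²·10.8) = 0.002434 K/W
ΣR = 6.648×10^-5 + 6.506×10^-6 + 0.1880 + 0.2656 + 0.002434 = 0.4561 K/W
Q = ΔT/ΣR = (52.3 °C − 9.12 °C)/0.4561 = 94.7 W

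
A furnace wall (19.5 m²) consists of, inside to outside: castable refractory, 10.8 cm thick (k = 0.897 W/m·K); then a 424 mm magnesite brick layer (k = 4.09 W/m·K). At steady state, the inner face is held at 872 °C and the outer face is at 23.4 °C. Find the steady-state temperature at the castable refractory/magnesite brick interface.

Treat each layer as a resistance in series:
  R_castable refractory = L/(kA) = 0.108/(0.897·19.5) = 0.006174 K/W
  R_magnesite brick = L/(kA) = 0.424/(4.09·19.5) = 0.005316 K/W
ΣR = 0.006174 + 0.005316 = 0.01149 K/W
Q = ΔT/ΣR = (872 °C − 23.4 °C)/0.01149 = 73860 W
From the inner boundary to the castable refractory/magnesite brick interface, ΣR_partial = 0.006174 K/W.
T_interface = T_in − Q·ΣR_partial = 872 °C − (73860)(0.006174) = 416 °C

T = 416 °C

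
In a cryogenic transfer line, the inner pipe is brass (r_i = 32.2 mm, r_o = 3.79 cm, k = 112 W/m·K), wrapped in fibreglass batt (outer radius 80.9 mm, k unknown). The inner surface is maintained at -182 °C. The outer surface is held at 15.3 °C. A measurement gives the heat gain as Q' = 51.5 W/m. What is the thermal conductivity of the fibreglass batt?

ΣR = ΔT/Q' = |-182 − 15.3|/51.5 = 3.831 m·K/W
Known resistances:
  R'_brass = ln(0.0379/0.0322)/(2πk) = 0.1630/(2π·112) = 2.316×10^-4 m·K/W
R_fibreglass batt = ΣR − ΣR_known = 3.831 − 2.316×10^-4 = 3.831 m·K/W
ln(r₂/r₁)/(2πk) = 3.831 ⇒ k = 0.7583/(2π·3.831) = 0.0315 W/m·K

k = 0.0315 W/m·K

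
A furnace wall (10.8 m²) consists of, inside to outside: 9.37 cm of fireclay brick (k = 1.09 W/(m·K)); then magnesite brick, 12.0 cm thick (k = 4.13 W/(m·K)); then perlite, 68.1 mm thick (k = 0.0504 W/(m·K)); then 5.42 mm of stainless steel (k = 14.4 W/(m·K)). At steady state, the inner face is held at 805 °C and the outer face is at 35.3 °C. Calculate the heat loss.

Resistance network (inner→outer):
  R_fireclay brick = L/(kA) = 0.0937/(1.09·10.8) = 0.007960 K/W
  R_magnesite brick = L/(kA) = 0.120/(4.13·10.8) = 0.002690 K/W
  R_perlite = L/(kA) = 0.0681/(0.0504·10.8) = 0.1251 K/W
  R_stainless steel = L/(kA) = 0.00542/(14.4·10.8) = 3.485×10^-5 K/W
ΣR = 0.007960 + 0.002690 + 0.1251 + 3.485×10^-5 = 0.1358 K/W
Q = ΔT/ΣR = (805 °C − 35.3 °C)/0.1358 = 5670 W

Q = 5.67 kW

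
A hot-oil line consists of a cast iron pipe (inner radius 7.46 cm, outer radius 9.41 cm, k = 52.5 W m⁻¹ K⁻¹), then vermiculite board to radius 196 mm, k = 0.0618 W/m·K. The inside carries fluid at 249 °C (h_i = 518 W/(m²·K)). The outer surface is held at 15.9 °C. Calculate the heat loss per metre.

Treat each layer as a resistance in series:
  R'_conv,in = 1/(2πr h) = 1/(2π·0.0746·518) = 0.004119 m·K/W
  R'_cast iron = ln(0.0941/0.0746)/(2πk) = 0.2322/(2π·52.5) = 7.040×10^-4 m·K/W
  R'_vermiculite board = ln(0.196/0.0941)/(2πk) = 0.7338/(2π·0.0618) = 1.890 m·K/W
ΣR = 0.004119 + 7.040×10^-4 + 1.890 = 1.895 m·K/W
Q' = ΔT/ΣR = (249 °C − 15.9 °C)/1.895 = 123 W/m

Q' = 123 W/m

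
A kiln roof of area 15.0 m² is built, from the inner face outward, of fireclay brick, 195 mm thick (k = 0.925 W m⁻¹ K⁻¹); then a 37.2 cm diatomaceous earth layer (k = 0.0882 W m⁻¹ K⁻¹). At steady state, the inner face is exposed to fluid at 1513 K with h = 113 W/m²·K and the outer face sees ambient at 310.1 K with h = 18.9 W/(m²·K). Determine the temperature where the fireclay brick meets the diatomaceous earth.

Series thermal resistances, inner to outer:
  R_conv,in = 1/(hA) = 1/(113·15.0) = 5.900×10^-4 K/W
  R_fireclay brick = L/(kA) = 0.195/(0.925·15.0) = 0.01405 K/W
  R_diatomaceous earth = L/(kA) = 0.372/(0.0882·15.0) = 0.2812 K/W
  R_conv,out = 1/(hA) = 1/(18.9·15.0) = 0.003527 K/W
ΣR = 5.900×10^-4 + 0.01405 + 0.2812 + 0.003527 = 0.2994 K/W
Q = ΔT/ΣR = (1513 K − 310.1 K)/0.2994 = 4018 W
From the inner boundary to the fireclay brick/diatomaceous earth interface, ΣR_partial = 0.01464 K/W.
T_interface = T_in − Q·ΣR_partial = 1513 K − (4018)(0.01464) = 1454 K

T = 1454 K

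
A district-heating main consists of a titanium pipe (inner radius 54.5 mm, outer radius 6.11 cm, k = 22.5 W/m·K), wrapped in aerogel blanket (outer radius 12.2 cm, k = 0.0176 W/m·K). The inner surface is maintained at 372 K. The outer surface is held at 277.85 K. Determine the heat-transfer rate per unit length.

Series thermal resistances, inner to outer:
  R'_titanium = ln(0.0611/0.0545)/(2πk) = 0.1143/(2π·22.5) = 8.086×10^-4 m·K/W
  R'_aerogel blanket = ln(0.122/0.0611)/(2πk) = 0.6915/(2π·0.0176) = 6.253 m·K/W
ΣR = 8.086×10^-4 + 6.253 = 6.254 m·K/W
Q' = ΔT/ΣR = (372 K − 277.85 K)/6.254 = 15.1 W/m

Q' = 15.1 W/m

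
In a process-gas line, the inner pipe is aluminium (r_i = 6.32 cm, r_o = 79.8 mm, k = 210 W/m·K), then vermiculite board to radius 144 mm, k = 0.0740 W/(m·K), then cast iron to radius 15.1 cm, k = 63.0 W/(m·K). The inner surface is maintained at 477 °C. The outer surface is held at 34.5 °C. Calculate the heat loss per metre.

Treat each layer as a resistance in series:
  R'_aluminium = ln(0.0798/0.0632)/(2πk) = 0.2332/(2π·210) = 1.768×10^-4 m·K/W
  R'_vermiculite board = ln(0.144/0.0798)/(2πk) = 0.5903/(2π·0.0740) = 1.270 m·K/W
  R'_cast iron = ln(0.151/0.144)/(2πk) = 0.04747/(2π·63.0) = 1.199×10^-4 m·K/W
ΣR = 1.768×10^-4 + 1.270 + 1.199×10^-4 = 1.270 m·K/W
Q' = ΔT/ΣR = (477 °C − 34.5 °C)/1.270 = 348 W/m

Q' = 348 W/m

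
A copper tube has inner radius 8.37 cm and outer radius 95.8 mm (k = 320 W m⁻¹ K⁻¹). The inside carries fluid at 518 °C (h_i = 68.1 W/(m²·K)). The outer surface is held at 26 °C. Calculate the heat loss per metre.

Q' = 17.6 kW/m

Treat each layer as a resistance in series:
  R'_conv,in = 1/(2πr h) = 1/(2π·0.0837·68.1) = 0.02792 m·K/W
  R'_copper = ln(0.0958/0.0837)/(2πk) = 0.1350/(2π·320) = 6.716×10^-5 m·K/W
ΣR = 0.02792 + 6.716×10^-5 = 0.02799 m·K/W
Q' = ΔT/ΣR = (518 °C − 26 °C)/0.02799 = 17600 W/m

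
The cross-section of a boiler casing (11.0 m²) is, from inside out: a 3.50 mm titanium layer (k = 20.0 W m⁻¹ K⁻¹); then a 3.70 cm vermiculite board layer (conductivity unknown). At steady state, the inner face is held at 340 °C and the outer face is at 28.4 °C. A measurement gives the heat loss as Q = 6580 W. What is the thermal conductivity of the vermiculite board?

ΣR = ΔT/Q = |340 − 28.4|/6580 = 0.04736 K/W
Known resistances:
  R_titanium = L/(kA) = 0.00350/(20.0·11.0) = 1.591×10^-5 K/W
R_vermiculite board = ΣR − ΣR_known = 0.04736 − 1.591×10^-5 = 0.04734 K/W
L/(kA) = 0.04734 ⇒ k = 0.0370/(0.04734·11.0) = 0.0711 W/m·K

k = 0.0711 W/m·K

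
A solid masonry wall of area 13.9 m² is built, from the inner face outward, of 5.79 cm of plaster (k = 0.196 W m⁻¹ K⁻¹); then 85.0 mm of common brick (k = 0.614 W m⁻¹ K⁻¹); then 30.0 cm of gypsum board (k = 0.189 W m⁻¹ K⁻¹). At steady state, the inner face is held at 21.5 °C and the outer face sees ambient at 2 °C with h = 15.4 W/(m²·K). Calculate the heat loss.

Series thermal resistances, inner to outer:
  R_plaster = L/(kA) = 0.0579/(0.196·13.9) = 0.02125 K/W
  R_common brick = L/(kA) = 0.0850/(0.614·13.9) = 0.009959 K/W
  R_gypsum board = L/(kA) = 0.300/(0.189·13.9) = 0.1142 K/W
  R_conv,out = 1/(hA) = 1/(15.4·13.9) = 0.004672 K/W
ΣR = 0.02125 + 0.009959 + 0.1142 + 0.004672 = 0.1501 K/W
Q = ΔT/ΣR = (21.5 °C − 2 °C)/0.1501 = 130 W

Q = 130 W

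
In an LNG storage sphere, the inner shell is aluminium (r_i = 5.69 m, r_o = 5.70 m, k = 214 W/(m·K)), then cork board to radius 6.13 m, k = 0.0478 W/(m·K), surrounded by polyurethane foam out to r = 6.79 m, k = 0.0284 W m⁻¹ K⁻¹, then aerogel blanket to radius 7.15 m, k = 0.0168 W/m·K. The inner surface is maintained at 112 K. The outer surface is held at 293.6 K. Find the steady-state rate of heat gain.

Q = 1820 W

Treat each layer as a resistance in series:
  R_aluminium = (1/5.69 − 1/5.70)/(4πk) = 3.083×10^-4/(4π·214) = 1.147×10^-7 K/W
  R_cork board = (1/5.70 − 1/6.13)/(4πk) = 0.01231/(4π·0.0478) = 0.02049 K/W
  R_polyurethane foam = (1/6.13 − 1/6.79)/(4πk) = 0.01586/(4π·0.0284) = 0.04443 K/W
  R_aerogel blanket = (1/6.79 − 1/7.15)/(4πk) = 0.007415/(4π·0.0168) = 0.03512 K/W
ΣR = 1.147×10^-7 + 0.02049 + 0.04443 + 0.03512 = 0.1000 K/W
Q = ΔT/ΣR = (112 K − 293.6 K)/0.1000 = -1820 W
(Negative Q ⇒ heat flows inward; heat gain = 1820 W.)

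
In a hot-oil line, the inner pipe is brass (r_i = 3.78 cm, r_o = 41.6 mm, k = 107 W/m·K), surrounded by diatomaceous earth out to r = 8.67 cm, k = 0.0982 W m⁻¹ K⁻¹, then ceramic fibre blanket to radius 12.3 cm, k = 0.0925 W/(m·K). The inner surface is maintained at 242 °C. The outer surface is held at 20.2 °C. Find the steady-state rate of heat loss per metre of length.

Q' = 124 W/m

Resistance network (inner→outer):
  R'_brass = ln(0.0416/0.0378)/(2πk) = 0.09579/(2π·107) = 1.425×10^-4 m·K/W
  R'_diatomaceous earth = ln(0.0867/0.0416)/(2πk) = 0.7344/(2π·0.0982) = 1.190 m·K/W
  R'_ceramic fibre blanket = ln(0.123/0.0867)/(2πk) = 0.3497/(2π·0.0925) = 0.6017 m·K/W
ΣR = 1.425×10^-4 + 1.190 + 0.6017 = 1.792 m·K/W
Q' = ΔT/ΣR = (242 °C − 20.2 °C)/1.792 = 124 W/m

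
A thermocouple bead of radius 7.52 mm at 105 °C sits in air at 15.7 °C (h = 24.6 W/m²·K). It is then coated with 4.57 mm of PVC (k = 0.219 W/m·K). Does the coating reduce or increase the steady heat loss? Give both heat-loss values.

Critical radius for a sphere: r_cr = 2k/h = 0.0178 m = 1.78 cm.
Outer radius after coating: r₂ = 0.00752 + 0.00457 = 0.01209 m.
Since r₁ < r_cr and r₂ ≤ r_cr, the coating moves toward the maximum at r_cr — heat loss rises.
Bare: R = 1/(4πr₁²h) = 57.20 K/W; Q = 89.3/57.20 = 1.56 W.
Coated: R = R_cond + R_conv = 40.40 K/W; Q = 89.3/40.40 = 2.21 W.

increases: 1.56 → 2.21 W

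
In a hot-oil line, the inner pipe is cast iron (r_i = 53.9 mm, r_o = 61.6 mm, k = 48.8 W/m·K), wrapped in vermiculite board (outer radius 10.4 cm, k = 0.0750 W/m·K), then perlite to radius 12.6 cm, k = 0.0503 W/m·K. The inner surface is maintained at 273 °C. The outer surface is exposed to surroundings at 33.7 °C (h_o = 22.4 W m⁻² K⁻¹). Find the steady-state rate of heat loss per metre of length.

Q' = 135 W/m

Resistance network (inner→outer):
  R'_cast iron = ln(0.0616/0.0539)/(2πk) = 0.1335/(2π·48.8) = 4.355×10^-4 m·K/W
  R'_vermiculite board = ln(0.104/0.0616)/(2πk) = 0.5237/(2π·0.0750) = 1.111 m·K/W
  R'_perlite = ln(0.126/0.104)/(2πk) = 0.1919/(2π·0.0503) = 0.6072 m·K/W
  R'_conv,out = 1/(2πr h) = 1/(2π·0.126·22.4) = 0.05639 m·K/W
ΣR = 4.355×10^-4 + 1.111 + 0.6072 + 0.05639 = 1.775 m·K/W
Q' = ΔT/ΣR = (273 °C − 33.7 °C)/1.775 = 135 W/m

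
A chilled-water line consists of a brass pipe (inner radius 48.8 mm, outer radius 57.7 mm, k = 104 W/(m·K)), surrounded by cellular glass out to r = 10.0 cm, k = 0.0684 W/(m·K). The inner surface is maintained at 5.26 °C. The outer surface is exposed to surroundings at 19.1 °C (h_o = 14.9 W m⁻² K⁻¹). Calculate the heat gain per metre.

Q' = 9.98 W/m

Treat each layer as a resistance in series:
  R'_brass = ln(0.0577/0.0488)/(2πk) = 0.1675/(2π·104) = 2.564×10^-4 m·K/W
  R'_cellular glass = ln(0.100/0.0577)/(2πk) = 0.5499/(2π·0.0684) = 1.280 m·K/W
  R'_conv,out = 1/(2πr h) = 1/(2π·0.100·14.9) = 0.1068 m·K/W
ΣR = 2.564×10^-4 + 1.280 + 0.1068 = 1.387 m·K/W
Q' = ΔT/ΣR = (5.26 °C − 19.1 °C)/1.387 = -9.98 W/m
(Negative Q' ⇒ heat flows inward; heat gain = 9.98 W/m.)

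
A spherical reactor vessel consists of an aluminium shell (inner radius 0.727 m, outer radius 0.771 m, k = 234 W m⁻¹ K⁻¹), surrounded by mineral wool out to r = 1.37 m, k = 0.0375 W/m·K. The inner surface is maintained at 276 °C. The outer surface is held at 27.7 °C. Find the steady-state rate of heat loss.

Series thermal resistances, inner to outer:
  R_aluminium = (1/0.727 − 1/0.771)/(4πk) = 0.07850/(4π·234) = 2.670×10^-5 K/W
  R_mineral wool = (1/0.771 − 1/1.37)/(4πk) = 0.5671/(4π·0.0375) = 1.203 K/W
ΣR = 2.670×10^-5 + 1.203 = 1.203 K/W
Q = ΔT/ΣR = (276 °C − 27.7 °C)/1.203 = 206 W

Q = 206 W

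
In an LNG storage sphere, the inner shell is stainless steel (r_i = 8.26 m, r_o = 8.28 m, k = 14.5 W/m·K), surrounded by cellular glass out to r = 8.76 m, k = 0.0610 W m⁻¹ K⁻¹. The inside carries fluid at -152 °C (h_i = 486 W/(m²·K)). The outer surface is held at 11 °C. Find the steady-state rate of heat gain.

Q = 18900 W

Series thermal resistances, inner to outer:
  R_conv,in = 1/(4πr²h) = 1/(4π·8.26²·486) = 2.400×10^-6 K/W
  R_stainless steel = (1/8.26 − 1/8.28)/(4πk) = 2.924×10^-4/(4π·14.5) = 1.605×10^-6 K/W
  R_cellular glass = (1/8.28 − 1/8.76)/(4πk) = 0.006618/(4π·0.0610) = 0.008633 K/W
ΣR = 2.400×10^-6 + 1.605×10^-6 + 0.008633 = 0.008637 K/W
Q = ΔT/ΣR = (-152 °C − 11 °C)/0.008637 = -18900 W
(Negative Q ⇒ heat flows inward; heat gain = 18900 W.)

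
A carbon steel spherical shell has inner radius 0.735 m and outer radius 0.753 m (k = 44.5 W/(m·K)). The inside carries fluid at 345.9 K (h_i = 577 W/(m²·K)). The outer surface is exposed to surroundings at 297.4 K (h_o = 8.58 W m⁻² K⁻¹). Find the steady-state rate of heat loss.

Q = 2.91 kW

Treat each layer as a resistance in series:
  R_conv,in = 1/(4πr²h) = 1/(4π·0.735²·577) = 2.553×10^-4 K/W
  R_carbon steel = (1/0.735 − 1/0.753)/(4πk) = 0.03252/(4π·44.5) = 5.816×10^-5 K/W
  R_conv,out = 1/(4πr²h) = 1/(4π·0.753²·8.58) = 0.01636 K/W
ΣR = 2.553×10^-4 + 5.816×10^-5 + 0.01636 = 0.01667 K/W
Q = ΔT/ΣR = (345.9 K − 297.4 K)/0.01667 = 2910 W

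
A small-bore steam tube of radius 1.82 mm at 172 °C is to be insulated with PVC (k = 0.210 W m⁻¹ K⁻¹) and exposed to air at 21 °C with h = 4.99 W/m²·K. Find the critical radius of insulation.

For a cylinder, r_cr = k_ins/h = 0.210/4.99 = 0.0421 m = 4.21 cm

r_cr = 4.21 cm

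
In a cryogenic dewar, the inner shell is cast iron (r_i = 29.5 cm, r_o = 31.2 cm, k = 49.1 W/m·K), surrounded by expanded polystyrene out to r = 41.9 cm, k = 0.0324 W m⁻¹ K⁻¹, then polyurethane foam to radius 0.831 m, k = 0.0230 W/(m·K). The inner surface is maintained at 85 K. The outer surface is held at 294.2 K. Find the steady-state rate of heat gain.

Treat each layer as a resistance in series:
  R_cast iron = (1/0.295 − 1/0.312)/(4πk) = 0.1847/(4π·49.1) = 2.994×10^-4 K/W
  R_expanded polystyrene = (1/0.312 − 1/0.419)/(4πk) = 0.8185/(4π·0.0324) = 2.010 K/W
  R_polyurethane foam = (1/0.419 − 1/0.831)/(4πk) = 1.183/(4π·0.0230) = 4.094 K/W
ΣR = 2.994×10^-4 + 2.010 + 4.094 = 6.104 K/W
Q = ΔT/ΣR = (85 K − 294.2 K)/6.104 = -34.3 W
(Negative Q ⇒ heat flows inward; heat gain = 34.3 W.)

Q = 34.3 W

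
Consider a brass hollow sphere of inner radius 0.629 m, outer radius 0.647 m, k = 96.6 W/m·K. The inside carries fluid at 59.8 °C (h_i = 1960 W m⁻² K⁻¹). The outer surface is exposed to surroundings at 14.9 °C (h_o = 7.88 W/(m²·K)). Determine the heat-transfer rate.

Series thermal resistances, inner to outer:
  R_conv,in = 1/(4πr²h) = 1/(4π·0.629²·1960) = 1.026×10^-4 K/W
  R_brass = (1/0.629 − 1/0.647)/(4πk) = 0.04423/(4π·96.6) = 3.644×10^-5 K/W
  R_conv,out = 1/(4πr²h) = 1/(4π·0.647²·7.88) = 0.02412 K/W
ΣR = 1.026×10^-4 + 3.644×10^-5 + 0.02412 = 0.02426 K/W
Q = ΔT/ΣR = (59.8 °C − 14.9 °C)/0.02426 = 1850 W

Q = 1850 W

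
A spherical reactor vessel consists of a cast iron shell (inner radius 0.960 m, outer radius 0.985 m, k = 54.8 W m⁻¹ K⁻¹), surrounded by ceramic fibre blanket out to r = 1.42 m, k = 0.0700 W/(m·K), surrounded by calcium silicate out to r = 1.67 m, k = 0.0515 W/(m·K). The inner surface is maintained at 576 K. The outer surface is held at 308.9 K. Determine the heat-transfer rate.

Series thermal resistances, inner to outer:
  R_cast iron = (1/0.960 − 1/0.985)/(4πk) = 0.02644/(4π·54.8) = 3.839×10^-5 K/W
  R_ceramic fibre blanket = (1/0.985 − 1/1.42)/(4πk) = 0.3110/(4π·0.0700) = 0.3536 K/W
  R_calcium silicate = (1/1.42 − 1/1.67)/(4πk) = 0.1054/(4π·0.0515) = 0.1629 K/W
ΣR = 3.839×10^-5 + 0.3536 + 0.1629 = 0.5165 K/W
Q = ΔT/ΣR = (576 K − 308.9 K)/0.5165 = 517 W

Q = 517 W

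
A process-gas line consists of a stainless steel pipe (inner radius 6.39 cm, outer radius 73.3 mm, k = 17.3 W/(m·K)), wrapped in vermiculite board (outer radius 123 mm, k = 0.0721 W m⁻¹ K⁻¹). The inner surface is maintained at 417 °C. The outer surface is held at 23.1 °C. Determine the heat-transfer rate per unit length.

Q' = 344 W/m

Resistance network (inner→outer):
  R'_stainless steel = ln(0.0733/0.0639)/(2πk) = 0.1372/(2π·17.3) = 0.001263 m·K/W
  R'_vermiculite board = ln(0.123/0.0733)/(2πk) = 0.5176/(2π·0.0721) = 1.143 m·K/W
ΣR = 0.001263 + 1.143 = 1.144 m·K/W
Q' = ΔT/ΣR = (417 °C − 23.1 °C)/1.144 = 344 W/m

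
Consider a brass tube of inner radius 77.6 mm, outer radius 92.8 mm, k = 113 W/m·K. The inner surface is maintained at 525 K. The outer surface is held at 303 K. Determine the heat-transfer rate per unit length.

Q' = 2πk·ΔT/ln(r₂/r₁) = 2π × 113 × 222 / ln(0.0928/0.0776) = 8.81×10^5 W/m

Q' = 8.81×10^5 W/m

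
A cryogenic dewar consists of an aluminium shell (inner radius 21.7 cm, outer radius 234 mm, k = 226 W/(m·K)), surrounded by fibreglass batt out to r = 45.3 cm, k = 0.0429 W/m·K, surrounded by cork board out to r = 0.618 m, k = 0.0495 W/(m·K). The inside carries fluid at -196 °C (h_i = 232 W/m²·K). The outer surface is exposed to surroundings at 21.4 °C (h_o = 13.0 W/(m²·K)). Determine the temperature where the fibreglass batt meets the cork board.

Resistance network (inner→outer):
  R_conv,in = 1/(4πr²h) = 1/(4π·0.217²·232) = 0.007284 K/W
  R_aluminium = (1/0.217 − 1/0.234)/(4πk) = 0.3348/(4π·226) = 1.179×10^-4 K/W
  R_fibreglass batt = (1/0.234 − 1/0.453)/(4πk) = 2.066/(4π·0.0429) = 3.832 K/W
  R_cork board = (1/0.453 − 1/0.618)/(4πk) = 0.5894/(4π·0.0495) = 0.9475 K/W
  R_conv,out = 1/(4πr²h) = 1/(4π·0.618²·13.0) = 0.01603 K/W
ΣR = 0.007284 + 1.179×10^-4 + 3.832 + 0.9475 + 0.01603 = 4.803 K/W
Q = ΔT/ΣR = (-196 °C − 21.4 °C)/4.803 = -45.26 W
From the inner boundary to the fibreglass batt/cork board interface, ΣR_partial = 3.839 K/W.
T_interface = T_in − Q·ΣR_partial = -196 °C − (-45.26)(3.839) = -22.2 °C

T = -22.2 °C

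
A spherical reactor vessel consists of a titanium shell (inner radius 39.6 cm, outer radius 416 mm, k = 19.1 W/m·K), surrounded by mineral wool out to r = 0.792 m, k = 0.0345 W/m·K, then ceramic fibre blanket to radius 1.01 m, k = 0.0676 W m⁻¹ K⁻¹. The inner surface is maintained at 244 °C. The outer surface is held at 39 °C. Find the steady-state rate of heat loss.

Treat each layer as a resistance in series:
  R_titanium = (1/0.396 − 1/0.416)/(4πk) = 0.1214/(4π·19.1) = 5.058×10^-4 K/W
  R_mineral wool = (1/0.416 − 1/0.792)/(4πk) = 1.141/(4π·0.0345) = 2.632 K/W
  R_ceramic fibre blanket = (1/0.792 − 1/1.01)/(4πk) = 0.2725/(4π·0.0676) = 0.3208 K/W
ΣR = 5.058×10^-4 + 2.632 + 0.3208 = 2.953 K/W
Q = ΔT/ΣR = (244 °C − 39 °C)/2.953 = 69.4 W

Q = 69.4 W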